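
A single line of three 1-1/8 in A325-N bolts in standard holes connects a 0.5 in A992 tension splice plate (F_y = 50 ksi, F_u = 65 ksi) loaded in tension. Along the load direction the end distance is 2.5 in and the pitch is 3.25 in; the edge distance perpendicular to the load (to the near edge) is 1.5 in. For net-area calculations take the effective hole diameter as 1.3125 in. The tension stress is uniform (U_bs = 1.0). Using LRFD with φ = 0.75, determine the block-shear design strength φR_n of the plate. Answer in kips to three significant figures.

Shear plane L_v = 2.5 + 2·3.25 = 9 in; A_gv = 9 × 0.5 = 4.5 in².
A_nv = (9 − 2.5·1.3125) × 0.5 = 2.859 in².
A_nt = (1.5 − 0.5·1.3125) × 0.5 = 0.4219 in².
0.6 F_u A_nv = 111.5 kips; 0.6 F_y A_gv = 135 kips → shear rupture governs the shear term.
R_n = 111.5 + 1.0 × 65 × 0.4219 = 138.9 kips.
Design strength φR_n = 0.75 × 138.9 = 104 kips.

104 kips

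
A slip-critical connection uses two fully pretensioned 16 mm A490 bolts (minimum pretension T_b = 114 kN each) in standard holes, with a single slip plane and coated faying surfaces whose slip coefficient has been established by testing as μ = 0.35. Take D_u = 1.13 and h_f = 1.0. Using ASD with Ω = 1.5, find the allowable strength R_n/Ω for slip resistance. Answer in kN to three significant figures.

R_n = μ · D_u · h_f · T_b · n_s · n_b = 0.35 × 1.13 × 1.0 × 114 × 1 × 2 = 90.17 kN.
Allowable strength R_n/Ω = 90.17 / 1.5 = 60.1 kN.

60.1 kN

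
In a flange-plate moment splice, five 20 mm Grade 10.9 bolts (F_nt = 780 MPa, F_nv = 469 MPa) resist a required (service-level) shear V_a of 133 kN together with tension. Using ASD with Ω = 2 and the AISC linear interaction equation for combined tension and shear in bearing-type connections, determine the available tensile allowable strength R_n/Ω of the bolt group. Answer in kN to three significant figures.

575 kN

A_b = π·20²/4 = 314.2 mm²; f_rv = 133 × 1000 / (5 × 314.2) = 84.67 MPa.
F'_nt = 1.3 F_nt − (Ω F_nt / F_nv) f_rv = 1.3·780 − (2·780/469)·84.67 = 732.4 MPa, capped at F_nt → F'_nt = 732.4 MPa.
R_n = F'_nt · A_b · n = 732.4 × 314.2 × 5 / 1000 = 1150 kN.
Allowable strength R_n/Ω = 1150 / 2 = 575 kN.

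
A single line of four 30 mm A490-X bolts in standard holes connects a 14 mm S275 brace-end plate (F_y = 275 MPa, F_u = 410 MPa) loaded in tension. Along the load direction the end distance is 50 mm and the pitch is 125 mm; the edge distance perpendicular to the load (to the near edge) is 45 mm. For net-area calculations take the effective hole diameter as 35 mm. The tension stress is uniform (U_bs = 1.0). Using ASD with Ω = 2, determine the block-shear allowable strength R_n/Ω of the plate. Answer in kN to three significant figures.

Shear plane L_v = 50 + 3·125 = 425 mm; A_gv = 425 × 14 = 5950 mm².
A_nv = (425 − 3.5·35) × 14 = 4235 mm².
A_nt = (45 − 0.5·35) × 14 = 385 mm².
0.6 F_u A_nv = 1042 kN; 0.6 F_y A_gv = 981.8 kN → shear yielding governs the shear term.
R_n = 981.8 + 1.0 × 410 × 385 / 1000 = 1140 kN.
Allowable strength R_n/Ω = 1140 / 2 = 570 kN.

570 kN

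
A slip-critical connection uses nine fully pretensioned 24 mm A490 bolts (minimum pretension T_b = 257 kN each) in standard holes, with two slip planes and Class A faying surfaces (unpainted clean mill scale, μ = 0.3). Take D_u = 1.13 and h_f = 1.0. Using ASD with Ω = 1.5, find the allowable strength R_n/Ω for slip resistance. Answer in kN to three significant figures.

R_n = μ · D_u · h_f · T_b · n_s · n_b = 0.3 × 1.13 × 1.0 × 257 × 2 × 9 = 1568 kN.
Allowable strength R_n/Ω = 1568 / 1.5 = 1050 kN.

1050 kN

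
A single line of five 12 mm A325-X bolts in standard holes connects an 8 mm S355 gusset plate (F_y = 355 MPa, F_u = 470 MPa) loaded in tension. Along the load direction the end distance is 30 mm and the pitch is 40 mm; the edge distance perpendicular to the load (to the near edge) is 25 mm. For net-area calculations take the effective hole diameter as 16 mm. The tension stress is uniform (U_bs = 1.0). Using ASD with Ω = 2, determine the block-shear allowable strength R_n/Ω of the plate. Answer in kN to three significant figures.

165 kN

Shear plane L_v = 30 + 4·40 = 190 mm; A_gv = 190 × 8 = 1520 mm².
A_nv = (190 − 4.5·16) × 8 = 944 mm².
A_nt = (25 − 0.5·16) × 8 = 136 mm².
0.6 F_u A_nv = 266.2 kN; 0.6 F_y A_gv = 323.8 kN → shear rupture governs the shear term.
R_n = 266.2 + 1.0 × 470 × 136 / 1000 = 330.1 kN.
Allowable strength R_n/Ω = 330.1 / 2 = 165 kN.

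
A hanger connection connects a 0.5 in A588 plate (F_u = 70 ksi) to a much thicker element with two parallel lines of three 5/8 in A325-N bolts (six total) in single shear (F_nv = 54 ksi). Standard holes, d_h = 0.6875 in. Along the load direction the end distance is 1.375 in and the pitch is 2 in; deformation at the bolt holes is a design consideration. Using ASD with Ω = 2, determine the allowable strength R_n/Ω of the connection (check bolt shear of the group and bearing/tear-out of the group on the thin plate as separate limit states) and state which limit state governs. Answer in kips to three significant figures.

Bolt shear: A_b = π·0.625²/4 = 0.3068 in²; R_n = 54 × 0.3068 × 6 × 1 = 99.4 kips → 99.4 / 2 = 49.7 kips.
Bearing (1.2 l_c t F_u ≤ 2.4 d t F_u): upper limit = 2.4·0.625·0.5·70 = 52.5 kips.
  Edge l_c = 1.375 − 0.6875/2 = 1.031 → r_n = 43.31 kips; interior l_c = 2 − 0.6875 = 1.312 → r_n = 52.5 kips.
  R_n,bearing = 2·43.31 + 4·52.5 = 296.6 kips → 296.6 / 2 = 148 kips.
Bolt shear governs: 49.7 kips.

49.7 kips (bolt shear governs)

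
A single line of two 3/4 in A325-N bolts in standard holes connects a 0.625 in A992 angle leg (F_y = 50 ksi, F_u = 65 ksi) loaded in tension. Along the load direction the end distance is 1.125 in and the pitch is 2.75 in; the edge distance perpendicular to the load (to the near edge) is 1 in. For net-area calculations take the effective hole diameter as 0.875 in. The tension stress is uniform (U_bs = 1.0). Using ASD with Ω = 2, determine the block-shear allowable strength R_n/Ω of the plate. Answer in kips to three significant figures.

Shear plane L_v = 1.125 + 1·2.75 = 3.875 in; A_gv = 3.875 × 0.625 = 2.422 in².
A_nv = (3.875 − 1.5·0.875) × 0.625 = 1.602 in².
A_nt = (1 − 0.5·0.875) × 0.625 = 0.3516 in².
0.6 F_u A_nv = 62.46 kips; 0.6 F_y A_gv = 72.66 kips → shear rupture governs the shear term.
R_n = 62.46 + 1.0 × 65 × 0.3516 = 85.31 kips.
Allowable strength R_n/Ω = 85.31 / 2 = 42.7 kips.

42.7 kips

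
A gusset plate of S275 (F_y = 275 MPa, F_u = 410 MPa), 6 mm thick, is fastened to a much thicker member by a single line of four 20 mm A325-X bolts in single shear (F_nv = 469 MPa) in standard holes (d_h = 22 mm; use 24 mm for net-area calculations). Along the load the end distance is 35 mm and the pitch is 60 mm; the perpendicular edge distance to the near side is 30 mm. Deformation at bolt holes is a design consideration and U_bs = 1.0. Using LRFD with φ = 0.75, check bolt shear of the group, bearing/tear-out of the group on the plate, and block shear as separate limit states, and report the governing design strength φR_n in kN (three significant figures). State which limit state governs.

Bolt shear: A_b = π·20²/4 = 314.2 mm²; R_n = 469 × 314.2 × 4 × 1 / 1000 = 589.4 kN → 0.75 × 589.4 = 442 kN.
Bearing: edge l_c = 24, r_n = 70.85 kN; interior l_c = 38, r_n = 112.2 kN; R_n = 70.85 + 3·112.2 = 407.4 kN → 306 kN.
Block shear: A_gv = 1290, A_nv = 786, A_nt = 108 mm²; R_n = min(0.6F_uA_nv, 0.6F_yA_gv) + U_bs·F_u·A_nt = 237.6 kN → 178 kN.
Block shear governs: 178 kN.

178 kN (block shear governs)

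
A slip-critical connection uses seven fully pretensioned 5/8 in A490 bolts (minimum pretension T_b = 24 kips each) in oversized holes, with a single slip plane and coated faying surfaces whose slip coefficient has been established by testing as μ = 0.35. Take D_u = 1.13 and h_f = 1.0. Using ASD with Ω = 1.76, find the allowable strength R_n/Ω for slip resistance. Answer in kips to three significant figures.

R_n = μ · D_u · h_f · T_b · n_s · n_b = 0.35 × 1.13 × 1.0 × 24 × 1 × 7 = 66.44 kips.
Allowable strength R_n/Ω = 66.44 / 1.76 = 37.8 kips.

37.8 kips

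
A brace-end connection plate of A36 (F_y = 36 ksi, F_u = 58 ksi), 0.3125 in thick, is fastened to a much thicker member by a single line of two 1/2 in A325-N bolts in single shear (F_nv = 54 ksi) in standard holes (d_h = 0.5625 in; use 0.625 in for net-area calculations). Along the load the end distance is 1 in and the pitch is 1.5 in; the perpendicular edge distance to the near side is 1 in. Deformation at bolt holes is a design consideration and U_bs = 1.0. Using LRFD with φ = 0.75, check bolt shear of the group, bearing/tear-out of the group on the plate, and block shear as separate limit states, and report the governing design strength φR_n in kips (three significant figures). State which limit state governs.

15.9 kips (bolt shear governs)

Bolt shear: A_b = π·0.5²/4 = 0.1963 in²; R_n = 54 × 0.1963 × 2 × 1 = 21.21 kips → 0.75 × 21.21 = 15.9 kips.
Bearing: edge l_c = 0.7188, r_n = 15.63 kips; interior l_c = 0.9375, r_n = 20.39 kips; R_n = 15.63 + 1·20.39 = 36.02 kips → 27 kips.
Block shear: A_gv = 0.7812, A_nv = 0.4883, A_nt = 0.2148 in²; R_n = min(0.6F_uA_nv, 0.6F_yA_gv) + U_bs·F_u·A_nt = 29.34 kips → 22 kips.
Bolt shear governs: 15.9 kips.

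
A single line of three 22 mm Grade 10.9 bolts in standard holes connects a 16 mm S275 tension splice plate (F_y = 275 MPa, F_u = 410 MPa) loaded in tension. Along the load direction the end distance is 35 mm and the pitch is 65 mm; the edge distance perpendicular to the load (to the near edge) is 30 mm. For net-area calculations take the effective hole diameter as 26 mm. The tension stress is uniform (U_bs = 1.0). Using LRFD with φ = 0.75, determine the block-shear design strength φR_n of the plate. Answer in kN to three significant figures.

Shear plane L_v = 35 + 2·65 = 165 mm; A_gv = 165 × 16 = 2640 mm².
A_nv = (165 − 2.5·26) × 16 = 1600 mm².
A_nt = (30 − 0.5·26) × 16 = 272 mm².
0.6 F_u A_nv = 393.6 kN; 0.6 F_y A_gv = 435.6 kN → shear rupture governs the shear term.
R_n = 393.6 + 1.0 × 410 × 272 / 1000 = 505.1 kN.
Design strength φR_n = 0.75 × 505.1 = 379 kN.

379 kN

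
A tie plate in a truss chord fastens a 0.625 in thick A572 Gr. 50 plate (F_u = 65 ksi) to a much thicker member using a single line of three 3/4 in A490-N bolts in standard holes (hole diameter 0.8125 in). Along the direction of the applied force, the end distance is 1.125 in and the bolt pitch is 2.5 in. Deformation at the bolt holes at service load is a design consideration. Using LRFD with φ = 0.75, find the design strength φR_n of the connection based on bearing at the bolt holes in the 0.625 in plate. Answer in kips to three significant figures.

Per bolt r_n = 1.2 l_c t F_u ≤ 2.4 d t F_u; upper limit = 2.4 × 0.75 × 0.625 × 65 = 73.12 kips.
Edge bolt: l_c = 1.125 − 0.8125/2 = 0.7188 in → 1.2 × 0.7188 × 0.625 × 65 = 35.04 → r_n = 35.04 kips.
Interior bolts: l_c = 2.5 − 0.8125 = 1.688 in → 1.2 × 1.688 × 0.625 × 65 = 82.27 → r_n = 73.12 kips.
R_n = 1 × 35.04 + 2 × 73.12 = 181.3 kips.
Design strength φR_n = 0.75 × 181.3 = 136 kips.

136 kips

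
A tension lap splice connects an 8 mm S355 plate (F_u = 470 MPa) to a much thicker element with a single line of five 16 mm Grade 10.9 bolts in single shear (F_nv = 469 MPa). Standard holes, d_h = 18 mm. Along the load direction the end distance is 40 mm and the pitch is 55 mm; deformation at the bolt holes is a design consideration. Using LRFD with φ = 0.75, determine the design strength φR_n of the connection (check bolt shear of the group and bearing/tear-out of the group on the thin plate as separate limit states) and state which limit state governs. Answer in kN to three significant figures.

354 kN (bolt shear governs)

Bolt shear: A_b = π·16²/4 = 201.1 mm²; R_n = 469 × 201.1 × 5 × 1 / 1000 = 471.5 kN → 0.75 × 471.5 = 354 kN.
Bearing (1.2 l_c t F_u ≤ 2.4 d t F_u): upper limit = 2.4·16·8·470 / 1000 = 144.4 kN.
  Edge l_c = 40 − 18/2 = 31 → r_n = 139.9 kN; interior l_c = 55 − 18 = 37 → r_n = 144.4 kN.
  R_n,bearing = 1·139.9 + 4·144.4 = 717.4 kN → 0.75 × 717.4 = 538 kN.
Bolt shear governs: 354 kN.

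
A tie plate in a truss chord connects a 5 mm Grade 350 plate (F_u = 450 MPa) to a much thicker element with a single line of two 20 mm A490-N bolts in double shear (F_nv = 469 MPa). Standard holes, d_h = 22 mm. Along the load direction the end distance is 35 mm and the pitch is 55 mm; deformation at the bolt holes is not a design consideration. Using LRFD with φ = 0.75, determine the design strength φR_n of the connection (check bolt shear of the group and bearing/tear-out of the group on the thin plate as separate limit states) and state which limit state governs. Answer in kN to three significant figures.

144 kN (bearing governs)

Bolt shear: A_b = π·20²/4 = 314.2 mm²; R_n = 469 × 314.2 × 2 × 2 / 1000 = 589.4 kN → 0.75 × 589.4 = 442 kN.
Bearing (1.5 l_c t F_u ≤ 3.0 d t F_u): upper limit = 3.0·20·5·450 / 1000 = 135 kN.
  Edge l_c = 35 − 22/2 = 24 → r_n = 81 kN; interior l_c = 55 − 22 = 33 → r_n = 111.4 kN.
  R_n,bearing = 1·81 + 1·111.4 = 192.4 kN → 0.75 × 192.4 = 144 kN.
Bearing governs: 144 kN.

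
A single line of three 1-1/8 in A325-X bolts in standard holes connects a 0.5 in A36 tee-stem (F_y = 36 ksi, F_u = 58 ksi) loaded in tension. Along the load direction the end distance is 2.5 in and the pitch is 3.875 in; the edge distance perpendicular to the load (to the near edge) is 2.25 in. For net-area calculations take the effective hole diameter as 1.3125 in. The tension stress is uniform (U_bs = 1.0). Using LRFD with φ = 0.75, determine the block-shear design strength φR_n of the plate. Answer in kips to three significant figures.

118 kips

Shear plane L_v = 2.5 + 2·3.875 = 10.25 in; A_gv = 10.25 × 0.5 = 5.125 in².
A_nv = (10.25 − 2.5·1.3125) × 0.5 = 3.484 in².
A_nt = (2.25 − 0.5·1.3125) × 0.5 = 0.7969 in².
0.6 F_u A_nv = 121.3 kips; 0.6 F_y A_gv = 110.7 kips → shear yielding governs the shear term.
R_n = 110.7 + 1.0 × 58 × 0.7969 = 156.9 kips.
Design strength φR_n = 0.75 × 156.9 = 118 kips.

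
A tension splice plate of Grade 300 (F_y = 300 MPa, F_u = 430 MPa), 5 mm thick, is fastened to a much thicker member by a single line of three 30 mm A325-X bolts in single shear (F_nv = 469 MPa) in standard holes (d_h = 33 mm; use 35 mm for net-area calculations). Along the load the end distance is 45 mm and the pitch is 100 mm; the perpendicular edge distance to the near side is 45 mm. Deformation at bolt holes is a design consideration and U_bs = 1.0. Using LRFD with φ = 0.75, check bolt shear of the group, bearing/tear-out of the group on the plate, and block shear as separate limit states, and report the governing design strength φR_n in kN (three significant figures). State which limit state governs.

197 kN (block shear governs)

Bolt shear: A_b = π·30²/4 = 706.9 mm²; R_n = 469 × 706.9 × 3 × 1 / 1000 = 994.5 kN → 0.75 × 994.5 = 746 kN.
Bearing: edge l_c = 28.5, r_n = 73.53 kN; interior l_c = 67, r_n = 154.8 kN; R_n = 73.53 + 2·154.8 = 383.1 kN → 287 kN.
Block shear: A_gv = 1225, A_nv = 787.5, A_nt = 137.5 mm²; R_n = min(0.6F_uA_nv, 0.6F_yA_gv) + U_bs·F_u·A_nt = 262.3 kN → 197 kN.
Block shear governs: 197 kN.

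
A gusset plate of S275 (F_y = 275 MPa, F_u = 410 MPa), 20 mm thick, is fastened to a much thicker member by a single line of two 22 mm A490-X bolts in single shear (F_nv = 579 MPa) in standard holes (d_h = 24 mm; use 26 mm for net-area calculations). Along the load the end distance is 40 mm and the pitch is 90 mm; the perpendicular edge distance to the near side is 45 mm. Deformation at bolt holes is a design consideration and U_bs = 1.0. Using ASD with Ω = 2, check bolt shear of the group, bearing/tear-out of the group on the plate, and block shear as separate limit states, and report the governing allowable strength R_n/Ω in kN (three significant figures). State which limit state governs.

Bolt shear: A_b = π·22²/4 = 380.1 mm²; R_n = 579 × 380.1 × 2 × 1 / 1000 = 440.2 kN → 440.2 / 2 = 220 kN.
Bearing: edge l_c = 28, r_n = 275.5 kN; interior l_c = 66, r_n = 433 kN; R_n = 275.5 + 1·433 = 708.5 kN → 354 kN.
Block shear: A_gv = 2600, A_nv = 1820, A_nt = 640 mm²; R_n = min(0.6F_uA_nv, 0.6F_yA_gv) + U_bs·F_u·A_nt = 691.4 kN → 346 kN.
Bolt shear governs: 220 kN.

220 kN (bolt shear governs)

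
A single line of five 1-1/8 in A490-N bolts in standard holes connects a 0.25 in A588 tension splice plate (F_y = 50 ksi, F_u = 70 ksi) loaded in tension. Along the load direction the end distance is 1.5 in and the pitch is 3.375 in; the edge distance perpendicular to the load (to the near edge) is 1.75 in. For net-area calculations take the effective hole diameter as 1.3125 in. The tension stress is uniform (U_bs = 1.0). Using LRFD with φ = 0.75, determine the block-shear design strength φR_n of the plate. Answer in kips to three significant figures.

Shear plane L_v = 1.5 + 4·3.375 = 15 in; A_gv = 15 × 0.25 = 3.75 in².
A_nv = (15 − 4.5·1.3125) × 0.25 = 2.273 in².
A_nt = (1.75 − 0.5·1.3125) × 0.25 = 0.2734 in².
0.6 F_u A_nv = 95.48 kips; 0.6 F_y A_gv = 112.5 kips → shear rupture governs the shear term.
R_n = 95.48 + 1.0 × 70 × 0.2734 = 114.6 kips.
Design strength φR_n = 0.75 × 114.6 = 86 kips.

86 kips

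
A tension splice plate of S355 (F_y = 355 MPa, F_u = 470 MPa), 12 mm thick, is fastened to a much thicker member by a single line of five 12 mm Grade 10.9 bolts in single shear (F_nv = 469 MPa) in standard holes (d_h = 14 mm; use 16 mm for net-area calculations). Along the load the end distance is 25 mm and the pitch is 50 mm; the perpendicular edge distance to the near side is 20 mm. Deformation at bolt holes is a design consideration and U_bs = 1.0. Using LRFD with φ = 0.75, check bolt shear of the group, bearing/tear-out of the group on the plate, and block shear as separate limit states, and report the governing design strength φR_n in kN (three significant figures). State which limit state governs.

199 kN (bolt shear governs)

Bolt shear: A_b = π·12²/4 = 113.1 mm²; R_n = 469 × 113.1 × 5 × 1 / 1000 = 265.2 kN → 0.75 × 265.2 = 199 kN.
Bearing: edge l_c = 18, r_n = 121.8 kN; interior l_c = 36, r_n = 162.4 kN; R_n = 121.8 + 4·162.4 = 771.6 kN → 579 kN.
Block shear: A_gv = 2700, A_nv = 1836, A_nt = 144 mm²; R_n = min(0.6F_uA_nv, 0.6F_yA_gv) + U_bs·F_u·A_nt = 585.4 kN → 439 kN.
Bolt shear governs: 199 kN.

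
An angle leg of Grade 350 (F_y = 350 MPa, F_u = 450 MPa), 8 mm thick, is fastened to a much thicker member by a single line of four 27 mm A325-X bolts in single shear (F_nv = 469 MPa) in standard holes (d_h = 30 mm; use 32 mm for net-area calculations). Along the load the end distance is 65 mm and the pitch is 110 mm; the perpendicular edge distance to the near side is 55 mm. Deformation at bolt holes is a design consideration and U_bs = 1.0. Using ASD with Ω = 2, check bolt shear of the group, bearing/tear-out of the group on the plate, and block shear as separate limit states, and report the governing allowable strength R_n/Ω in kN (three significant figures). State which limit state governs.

376 kN (block shear governs)

Bolt shear: A_b = π·27²/4 = 572.6 mm²; R_n = 469 × 572.6 × 4 × 1 / 1000 = 1074 kN → 1074 / 2 = 537 kN.
Bearing: edge l_c = 50, r_n = 216 kN; interior l_c = 80, r_n = 233.3 kN; R_n = 216 + 3·233.3 = 915.8 kN → 458 kN.
Block shear: A_gv = 3160, A_nv = 2264, A_nt = 312 mm²; R_n = min(0.6F_uA_nv, 0.6F_yA_gv) + U_bs·F_u·A_nt = 751.7 kN → 376 kN.
Block shear governs: 376 kN.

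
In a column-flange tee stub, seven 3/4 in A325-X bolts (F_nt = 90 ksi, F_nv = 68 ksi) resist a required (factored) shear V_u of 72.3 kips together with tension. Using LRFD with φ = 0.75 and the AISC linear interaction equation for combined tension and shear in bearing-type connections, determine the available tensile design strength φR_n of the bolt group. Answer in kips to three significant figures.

A_b = π·0.75²/4 = 0.4418 in²; f_rv = 72.3 / (7 × 0.4418) = 23.38 ksi.
F'_nt = 1.3 F_nt − (F_nt / φF_nv) f_rv = 1.3·90 − (90/(0.75·68))·23.38 = 75.74 ksi, capped at F_nt → F'_nt = 75.74 ksi.
R_n = F'_nt · A_b · n = 75.74 × 0.4418 × 7 = 234.2 kips.
Design strength φR_n = 0.75 × 234.2 = 176 kips.

176 kips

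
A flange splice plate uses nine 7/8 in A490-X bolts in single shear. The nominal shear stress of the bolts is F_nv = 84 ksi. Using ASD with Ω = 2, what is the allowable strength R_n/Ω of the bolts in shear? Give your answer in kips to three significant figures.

227 kips

A_b = π × 0.875² / 4 = 0.6013 in².
R_n = F_nv · A_b · n · n_s = 84 × 0.6013 × 9 × 1 = 454.6 kips.
Allowable strength R_n/Ω = 454.6 / 2 = 227 kips.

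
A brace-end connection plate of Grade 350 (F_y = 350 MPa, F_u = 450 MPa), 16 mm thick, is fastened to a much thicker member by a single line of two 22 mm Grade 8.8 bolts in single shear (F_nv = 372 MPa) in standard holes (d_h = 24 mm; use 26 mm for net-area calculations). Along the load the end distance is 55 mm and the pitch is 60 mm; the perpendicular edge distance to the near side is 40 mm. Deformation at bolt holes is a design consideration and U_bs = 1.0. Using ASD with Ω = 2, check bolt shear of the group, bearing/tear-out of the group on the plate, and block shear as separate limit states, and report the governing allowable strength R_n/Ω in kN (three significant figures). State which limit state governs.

Bolt shear: A_b = π·22²/4 = 380.1 mm²; R_n = 372 × 380.1 × 2 × 1 / 1000 = 282.8 kN → 282.8 / 2 = 141 kN.
Bearing: edge l_c = 43, r_n = 371.5 kN; interior l_c = 36, r_n = 311 kN; R_n = 371.5 + 1·311 = 682.6 kN → 341 kN.
Block shear: A_gv = 1840, A_nv = 1216, A_nt = 432 mm²; R_n = min(0.6F_uA_nv, 0.6F_yA_gv) + U_bs·F_u·A_nt = 522.7 kN → 261 kN.
Bolt shear governs: 141 kN.

141 kN (bolt shear governs)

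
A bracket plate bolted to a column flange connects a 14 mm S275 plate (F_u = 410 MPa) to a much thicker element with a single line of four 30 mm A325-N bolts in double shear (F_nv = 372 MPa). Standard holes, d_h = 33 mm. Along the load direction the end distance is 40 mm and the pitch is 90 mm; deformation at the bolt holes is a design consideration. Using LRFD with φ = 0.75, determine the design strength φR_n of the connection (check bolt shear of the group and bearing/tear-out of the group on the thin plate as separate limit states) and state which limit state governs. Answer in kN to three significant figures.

Bolt shear: A_b = π·30²/4 = 706.9 mm²; R_n = 372 × 706.9 × 4 × 2 / 1000 = 2104 kN → 0.75 × 2104 = 1580 kN.
Bearing (1.2 l_c t F_u ≤ 2.4 d t F_u): upper limit = 2.4·30·14·410 / 1000 = 413.3 kN.
  Edge l_c = 40 − 33/2 = 23.5 → r_n = 161.9 kN; interior l_c = 90 − 33 = 57 → r_n = 392.6 kN.
  R_n,bearing = 1·161.9 + 3·392.6 = 1340 kN → 0.75 × 1340 = 1000 kN.
Bearing governs: 1000 kN.

1000 kN (bearing governs)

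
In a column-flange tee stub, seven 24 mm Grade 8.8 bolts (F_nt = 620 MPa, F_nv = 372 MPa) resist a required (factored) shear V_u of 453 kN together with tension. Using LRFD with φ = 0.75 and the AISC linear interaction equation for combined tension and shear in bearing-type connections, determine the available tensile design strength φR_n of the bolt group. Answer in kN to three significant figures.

1160 kN

A_b = π·24²/4 = 452.4 mm²; f_rv = 453 × 1000 / (7 × 452.4) = 143 MPa.
F'_nt = 1.3 F_nt − (F_nt / φF_nv) f_rv = 1.3·620 − (620/(0.75·372))·143 = 488.1 MPa, capped at F_nt → F'_nt = 488.1 MPa.
R_n = F'_nt · A_b · n = 488.1 × 452.4 × 7 / 1000 = 1546 kN.
Design strength φR_n = 0.75 × 1546 = 1160 kN.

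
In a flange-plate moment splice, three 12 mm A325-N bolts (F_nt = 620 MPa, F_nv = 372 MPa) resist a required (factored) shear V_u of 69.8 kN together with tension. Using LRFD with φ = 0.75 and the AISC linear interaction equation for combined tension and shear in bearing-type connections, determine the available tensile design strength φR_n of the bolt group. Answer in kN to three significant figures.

88.8 kN

A_b = π·12²/4 = 113.1 mm²; f_rv = 69.8 × 1000 / (3 × 113.1) = 205.7 MPa.
F'_nt = 1.3 F_nt − (F_nt / φF_nv) f_rv = 1.3·620 − (620/(0.75·372))·205.7 = 348.8 MPa, capped at F_nt → F'_nt = 348.8 MPa.
R_n = F'_nt · A_b · n = 348.8 × 113.1 × 3 / 1000 = 118.4 kN.
Design strength φR_n = 0.75 × 118.4 = 88.8 kN.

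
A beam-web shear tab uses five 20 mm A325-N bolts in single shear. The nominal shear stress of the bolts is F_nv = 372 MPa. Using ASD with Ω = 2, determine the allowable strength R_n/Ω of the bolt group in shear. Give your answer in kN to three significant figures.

292 kN

A_b = π × 20² / 4 = 314.2 mm².
R_n = F_nv · A_b · n · n_s = 372 × 314.2 × 5 × 1 / 1000 = 584.3 kN.
Allowable strength R_n/Ω = 584.3 / 2 = 292 kN.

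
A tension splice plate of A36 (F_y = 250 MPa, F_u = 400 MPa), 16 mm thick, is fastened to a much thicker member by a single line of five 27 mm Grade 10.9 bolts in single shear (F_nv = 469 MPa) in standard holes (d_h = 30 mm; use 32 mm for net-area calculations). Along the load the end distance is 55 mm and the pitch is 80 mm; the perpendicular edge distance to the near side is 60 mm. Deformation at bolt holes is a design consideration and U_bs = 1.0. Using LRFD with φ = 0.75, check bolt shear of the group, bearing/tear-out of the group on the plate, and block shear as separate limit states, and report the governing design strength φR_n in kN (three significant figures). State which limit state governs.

Bolt shear: A_b = π·27²/4 = 572.6 mm²; R_n = 469 × 572.6 × 5 × 1 / 1000 = 1343 kN → 0.75 × 1343 = 1010 kN.
Bearing: edge l_c = 40, r_n = 307.2 kN; interior l_c = 50, r_n = 384 kN; R_n = 307.2 + 4·384 = 1843 kN → 1380 kN.
Block shear: A_gv = 6000, A_nv = 3696, A_nt = 704 mm²; R_n = min(0.6F_uA_nv, 0.6F_yA_gv) + U_bs·F_u·A_nt = 1169 kN → 876 kN.
Block shear governs: 876 kN.

876 kN (block shear governs)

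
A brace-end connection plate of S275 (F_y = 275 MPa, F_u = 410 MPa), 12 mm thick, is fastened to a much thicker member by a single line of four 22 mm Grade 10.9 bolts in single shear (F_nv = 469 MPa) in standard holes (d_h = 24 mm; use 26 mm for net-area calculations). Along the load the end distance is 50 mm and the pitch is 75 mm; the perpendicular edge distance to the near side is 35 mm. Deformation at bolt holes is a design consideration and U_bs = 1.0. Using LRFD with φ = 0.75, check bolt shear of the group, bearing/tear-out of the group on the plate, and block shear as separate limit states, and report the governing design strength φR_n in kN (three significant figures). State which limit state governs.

Bolt shear: A_b = π·22²/4 = 380.1 mm²; R_n = 469 × 380.1 × 4 × 1 / 1000 = 713.1 kN → 0.75 × 713.1 = 535 kN.
Bearing: edge l_c = 38, r_n = 224.4 kN; interior l_c = 51, r_n = 259.8 kN; R_n = 224.4 + 3·259.8 = 1004 kN → 753 kN.
Block shear: A_gv = 3300, A_nv = 2208, A_nt = 264 mm²; R_n = min(0.6F_uA_nv, 0.6F_yA_gv) + U_bs·F_u·A_nt = 651.4 kN → 489 kN.
Block shear governs: 489 kN.

489 kN (block shear governs)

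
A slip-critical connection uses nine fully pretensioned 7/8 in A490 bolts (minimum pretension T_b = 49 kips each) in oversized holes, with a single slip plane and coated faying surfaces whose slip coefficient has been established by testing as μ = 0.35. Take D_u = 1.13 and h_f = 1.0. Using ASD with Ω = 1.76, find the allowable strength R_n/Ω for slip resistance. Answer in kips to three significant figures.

99.1 kips

R_n = μ · D_u · h_f · T_b · n_s · n_b = 0.35 × 1.13 × 1.0 × 49 × 1 × 9 = 174.4 kips.
Allowable strength R_n/Ω = 174.4 / 1.76 = 99.1 kips.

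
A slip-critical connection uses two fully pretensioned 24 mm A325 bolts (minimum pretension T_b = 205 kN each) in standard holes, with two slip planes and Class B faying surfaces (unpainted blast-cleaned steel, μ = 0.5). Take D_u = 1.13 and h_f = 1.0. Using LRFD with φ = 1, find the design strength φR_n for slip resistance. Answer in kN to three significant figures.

R_n = μ · D_u · h_f · T_b · n_s · n_b = 0.5 × 1.13 × 1.0 × 205 × 2 × 2 = 463.3 kN.
Design strength φR_n = 1 × 463.3 = 463 kN.

463 kN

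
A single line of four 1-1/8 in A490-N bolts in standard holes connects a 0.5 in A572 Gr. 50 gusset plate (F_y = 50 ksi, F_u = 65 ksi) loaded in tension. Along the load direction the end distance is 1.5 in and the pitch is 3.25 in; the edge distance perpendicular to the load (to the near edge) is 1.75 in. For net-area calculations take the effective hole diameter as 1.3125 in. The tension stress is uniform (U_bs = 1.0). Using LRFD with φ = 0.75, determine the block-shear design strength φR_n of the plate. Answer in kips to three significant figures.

124 kips

Shear plane L_v = 1.5 + 3·3.25 = 11.25 in; A_gv = 11.25 × 0.5 = 5.625 in².
A_nv = (11.25 − 3.5·1.3125) × 0.5 = 3.328 in².
A_nt = (1.75 − 0.5·1.3125) × 0.5 = 0.5469 in².
0.6 F_u A_nv = 129.8 kips; 0.6 F_y A_gv = 168.8 kips → shear rupture governs the shear term.
R_n = 129.8 + 1.0 × 65 × 0.5469 = 165.3 kips.
Design strength φR_n = 0.75 × 165.3 = 124 kips.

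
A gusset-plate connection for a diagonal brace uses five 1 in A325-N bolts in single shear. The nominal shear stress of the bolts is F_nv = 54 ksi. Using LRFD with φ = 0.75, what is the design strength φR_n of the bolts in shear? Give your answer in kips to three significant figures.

A_b = π × 1² / 4 = 0.7854 in².
R_n = F_nv · A_b · n · n_s = 54 × 0.7854 × 5 × 1 = 212.1 kips.
Design strength φR_n = 0.75 × 212.1 = 159 kips.

159 kips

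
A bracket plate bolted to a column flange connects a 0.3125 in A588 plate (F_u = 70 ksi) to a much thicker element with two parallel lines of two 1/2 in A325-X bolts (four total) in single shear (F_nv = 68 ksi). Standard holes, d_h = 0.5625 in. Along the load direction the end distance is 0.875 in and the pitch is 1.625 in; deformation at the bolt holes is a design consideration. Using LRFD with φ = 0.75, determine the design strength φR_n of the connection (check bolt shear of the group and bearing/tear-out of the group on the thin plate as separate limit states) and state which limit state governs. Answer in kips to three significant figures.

40.1 kips (bolt shear governs)

Bolt shear: A_b = π·0.5²/4 = 0.1963 in²; R_n = 68 × 0.1963 × 4 × 1 = 53.41 kips → 0.75 × 53.41 = 40.1 kips.
Bearing (1.2 l_c t F_u ≤ 2.4 d t F_u): upper limit = 2.4·0.5·0.3125·70 = 26.25 kips.
  Edge l_c = 0.875 − 0.5625/2 = 0.5938 → r_n = 15.59 kips; interior l_c = 1.625 − 0.5625 = 1.062 → r_n = 26.25 kips.
  R_n,bearing = 2·15.59 + 2·26.25 = 83.67 kips → 0.75 × 83.67 = 62.8 kips.
Bolt shear governs: 40.1 kips.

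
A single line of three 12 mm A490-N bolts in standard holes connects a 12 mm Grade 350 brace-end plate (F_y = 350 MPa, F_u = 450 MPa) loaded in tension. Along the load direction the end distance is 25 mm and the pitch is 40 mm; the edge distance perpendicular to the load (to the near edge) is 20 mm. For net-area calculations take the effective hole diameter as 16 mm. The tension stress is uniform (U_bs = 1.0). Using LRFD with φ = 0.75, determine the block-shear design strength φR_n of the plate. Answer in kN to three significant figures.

Shear plane L_v = 25 + 2·40 = 105 mm; A_gv = 105 × 12 = 1260 mm².
A_nv = (105 − 2.5·16) × 12 = 780 mm².
A_nt = (20 − 0.5·16) × 12 = 144 mm².
0.6 F_u A_nv = 210.6 kN; 0.6 F_y A_gv = 264.6 kN → shear rupture governs the shear term.
R_n = 210.6 + 1.0 × 450 × 144 / 1000 = 275.4 kN.
Design strength φR_n = 0.75 × 275.4 = 207 kN.

207 kN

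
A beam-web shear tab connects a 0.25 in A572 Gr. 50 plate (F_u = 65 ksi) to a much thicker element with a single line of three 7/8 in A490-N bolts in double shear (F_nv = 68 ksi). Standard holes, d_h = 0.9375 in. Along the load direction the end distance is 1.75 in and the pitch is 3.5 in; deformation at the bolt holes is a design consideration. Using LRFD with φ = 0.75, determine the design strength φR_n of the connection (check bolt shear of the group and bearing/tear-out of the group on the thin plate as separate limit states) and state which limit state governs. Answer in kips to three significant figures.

Bolt shear: A_b = π·0.875²/4 = 0.6013 in²; R_n = 68 × 0.6013 × 3 × 2 = 245.3 kips → 0.75 × 245.3 = 184 kips.
Bearing (1.2 l_c t F_u ≤ 2.4 d t F_u): upper limit = 2.4·0.875·0.25·65 = 34.12 kips.
  Edge l_c = 1.75 − 0.9375/2 = 1.281 → r_n = 24.98 kips; interior l_c = 3.5 − 0.9375 = 2.562 → r_n = 34.12 kips.
  R_n,bearing = 1·24.98 + 2·34.12 = 93.23 kips → 0.75 × 93.23 = 69.9 kips.
Bearing governs: 69.9 kips.

69.9 kips (bearing governs)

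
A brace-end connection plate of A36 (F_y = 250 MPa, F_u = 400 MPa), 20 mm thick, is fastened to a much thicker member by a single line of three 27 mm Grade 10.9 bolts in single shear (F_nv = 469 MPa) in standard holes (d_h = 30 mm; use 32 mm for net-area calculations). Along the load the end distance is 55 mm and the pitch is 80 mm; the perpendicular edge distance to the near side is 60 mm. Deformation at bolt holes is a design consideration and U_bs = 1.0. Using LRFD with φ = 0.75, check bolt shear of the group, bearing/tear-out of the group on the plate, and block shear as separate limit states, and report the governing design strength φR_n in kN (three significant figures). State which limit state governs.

604 kN (bolt shear governs)

Bolt shear: A_b = π·27²/4 = 572.6 mm²; R_n = 469 × 572.6 × 3 × 1 / 1000 = 805.6 kN → 0.75 × 805.6 = 604 kN.
Bearing: edge l_c = 40, r_n = 384 kN; interior l_c = 50, r_n = 480 kN; R_n = 384 + 2·480 = 1344 kN → 1010 kN.
Block shear: A_gv = 4300, A_nv = 2700, A_nt = 880 mm²; R_n = min(0.6F_uA_nv, 0.6F_yA_gv) + U_bs·F_u·A_nt = 997 kN → 748 kN.
Bolt shear governs: 604 kN.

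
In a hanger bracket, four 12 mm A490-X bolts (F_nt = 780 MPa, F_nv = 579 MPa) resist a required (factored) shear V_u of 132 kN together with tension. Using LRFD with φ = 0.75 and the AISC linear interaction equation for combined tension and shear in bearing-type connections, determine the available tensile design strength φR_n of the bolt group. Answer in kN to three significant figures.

166 kN

A_b = π·12²/4 = 113.1 mm²; f_rv = 132 × 1000 / (4 × 113.1) = 291.8 MPa.
F'_nt = 1.3 F_nt − (F_nt / φF_nv) f_rv = 1.3·780 − (780/(0.75·579))·291.8 = 489.9 MPa, capped at F_nt → F'_nt = 489.9 MPa.
R_n = F'_nt · A_b · n = 489.9 × 113.1 × 4 / 1000 = 221.6 kN.
Design strength φR_n = 0.75 × 221.6 = 166 kN.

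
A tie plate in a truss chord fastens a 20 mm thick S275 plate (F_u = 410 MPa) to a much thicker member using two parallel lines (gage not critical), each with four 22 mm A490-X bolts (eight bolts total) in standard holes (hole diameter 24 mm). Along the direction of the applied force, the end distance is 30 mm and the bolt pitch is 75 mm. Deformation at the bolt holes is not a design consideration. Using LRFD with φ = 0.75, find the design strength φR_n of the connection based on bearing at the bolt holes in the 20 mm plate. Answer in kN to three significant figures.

2770 kN

Per bolt r_n = 1.5 l_c t F_u ≤ 3.0 d t F_u; upper limit = 3.0 × 22 × 20 × 410 / 1000 = 541.2 kN.
Edge bolt: l_c = 30 − 24/2 = 18 mm → 1.5 × 18 × 20 × 410 / 1000 = 221.4 → r_n = 221.4 kN.
Interior bolts: l_c = 75 − 24 = 51 mm → 1.5 × 51 × 20 × 410 / 1000 = 627.3 → r_n = 541.2 kN.
R_n = 2 × 221.4 + 6 × 541.2 = 3690 kN.
Design strength φR_n = 0.75 × 3690 = 2770 kN.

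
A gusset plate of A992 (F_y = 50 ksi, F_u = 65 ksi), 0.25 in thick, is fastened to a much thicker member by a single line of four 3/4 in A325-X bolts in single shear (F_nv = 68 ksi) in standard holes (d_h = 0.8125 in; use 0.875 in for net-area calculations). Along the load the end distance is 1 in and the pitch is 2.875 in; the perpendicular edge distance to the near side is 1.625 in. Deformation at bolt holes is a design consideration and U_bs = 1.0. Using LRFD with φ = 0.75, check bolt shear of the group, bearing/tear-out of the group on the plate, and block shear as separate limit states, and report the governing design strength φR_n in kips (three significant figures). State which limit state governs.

62.5 kips (block shear governs)

Bolt shear: A_b = π·0.75²/4 = 0.4418 in²; R_n = 68 × 0.4418 × 4 × 1 = 120.2 kips → 0.75 × 120.2 = 90.1 kips.
Bearing: edge l_c = 0.5938, r_n = 11.58 kips; interior l_c = 2.062, r_n = 29.25 kips; R_n = 11.58 + 3·29.25 = 99.33 kips → 74.5 kips.
Block shear: A_gv = 2.406, A_nv = 1.641, A_nt = 0.2969 in²; R_n = min(0.6F_uA_nv, 0.6F_yA_gv) + U_bs·F_u·A_nt = 83.28 kips → 62.5 kips.
Block shear governs: 62.5 kips.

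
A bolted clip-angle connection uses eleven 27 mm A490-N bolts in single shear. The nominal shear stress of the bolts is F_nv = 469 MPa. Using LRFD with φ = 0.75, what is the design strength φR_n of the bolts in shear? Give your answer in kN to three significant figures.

2220 kN

A_b = π × 27² / 4 = 572.6 mm².
R_n = F_nv · A_b · n · n_s = 469 × 572.6 × 11 × 1 / 1000 = 2954 kN.
Design strength φR_n = 0.75 × 2954 = 2220 kN.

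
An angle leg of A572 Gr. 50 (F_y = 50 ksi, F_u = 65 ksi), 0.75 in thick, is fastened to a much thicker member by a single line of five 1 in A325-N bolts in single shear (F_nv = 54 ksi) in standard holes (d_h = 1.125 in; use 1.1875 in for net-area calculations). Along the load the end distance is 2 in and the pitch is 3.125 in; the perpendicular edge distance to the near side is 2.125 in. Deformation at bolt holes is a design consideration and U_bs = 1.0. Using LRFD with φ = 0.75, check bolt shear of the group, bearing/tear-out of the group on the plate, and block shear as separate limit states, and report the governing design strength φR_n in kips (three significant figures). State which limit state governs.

Bolt shear: A_b = π·1²/4 = 0.7854 in²; R_n = 54 × 0.7854 × 5 × 1 = 212.1 kips → 0.75 × 212.1 = 159 kips.
Bearing: edge l_c = 1.438, r_n = 84.09 kips; interior l_c = 2, r_n = 117 kips; R_n = 84.09 + 4·117 = 552.1 kips → 414 kips.
Block shear: A_gv = 10.88, A_nv = 6.867, A_nt = 1.148 in²; R_n = min(0.6F_uA_nv, 0.6F_yA_gv) + U_bs·F_u·A_nt = 342.5 kips → 257 kips.
Bolt shear governs: 159 kips.

159 kips (bolt shear governs)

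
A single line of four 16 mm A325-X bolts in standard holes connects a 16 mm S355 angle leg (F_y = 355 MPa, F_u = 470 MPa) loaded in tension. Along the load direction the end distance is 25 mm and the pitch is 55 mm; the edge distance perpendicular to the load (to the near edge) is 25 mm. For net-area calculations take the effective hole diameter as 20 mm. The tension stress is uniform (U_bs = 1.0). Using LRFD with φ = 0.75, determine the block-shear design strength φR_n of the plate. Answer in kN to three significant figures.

Shear plane L_v = 25 + 3·55 = 190 mm; A_gv = 190 × 16 = 3040 mm².
A_nv = (190 − 3.5·20) × 16 = 1920 mm².
A_nt = (25 − 0.5·20) × 16 = 240 mm².
0.6 F_u A_nv = 541.4 kN; 0.6 F_y A_gv = 647.5 kN → shear rupture governs the shear term.
R_n = 541.4 + 1.0 × 470 × 240 / 1000 = 654.2 kN.
Design strength φR_n = 0.75 × 654.2 = 491 kN.

491 kN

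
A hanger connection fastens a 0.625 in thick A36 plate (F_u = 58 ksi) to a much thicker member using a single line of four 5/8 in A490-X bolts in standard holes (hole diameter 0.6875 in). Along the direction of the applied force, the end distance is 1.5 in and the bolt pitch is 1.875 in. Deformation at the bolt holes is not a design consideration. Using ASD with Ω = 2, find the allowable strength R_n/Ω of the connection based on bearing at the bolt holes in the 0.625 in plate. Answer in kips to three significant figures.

Per bolt r_n = 1.5 l_c t F_u ≤ 3.0 d t F_u; upper limit = 3.0 × 0.625 × 0.625 × 58 = 67.97 kips.
Edge bolt: l_c = 1.5 − 0.6875/2 = 1.156 in → 1.5 × 1.156 × 0.625 × 58 = 62.87 → r_n = 62.87 kips.
Interior bolts: l_c = 1.875 − 0.6875 = 1.188 in → 1.5 × 1.188 × 0.625 × 58 = 64.57 → r_n = 64.57 kips.
R_n = 1 × 62.87 + 3 × 64.57 = 256.6 kips.
Allowable strength R_n/Ω = 256.6 / 2 = 128 kips.

128 kips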